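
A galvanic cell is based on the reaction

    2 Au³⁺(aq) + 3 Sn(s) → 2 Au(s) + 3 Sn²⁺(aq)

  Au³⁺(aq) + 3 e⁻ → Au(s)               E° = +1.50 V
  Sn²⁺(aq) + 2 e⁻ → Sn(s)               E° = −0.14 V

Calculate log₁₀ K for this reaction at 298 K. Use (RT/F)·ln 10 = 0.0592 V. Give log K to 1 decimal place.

log K = 166.2

The Au³⁺/Au couple is reduced (cathode); E°cell = +1.50 − (−0.14) = +1.64 V with n = 6.
At equilibrium E = 0, so log K = nE°cell / 0.0592 = (6)(+1.64) / 0.0592 = 166.2.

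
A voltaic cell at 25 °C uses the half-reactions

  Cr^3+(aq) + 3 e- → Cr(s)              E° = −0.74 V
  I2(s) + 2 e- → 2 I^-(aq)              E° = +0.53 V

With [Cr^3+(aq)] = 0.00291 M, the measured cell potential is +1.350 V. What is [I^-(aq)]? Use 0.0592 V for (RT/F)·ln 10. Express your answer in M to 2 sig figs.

The I₂/I⁻ couple has the larger reduction potential, so it is the cathode: E°cell = +0.53 − (−0.74) = +1.27 V and n = 6.
Since E = E° − (0.0592/n)·log Q, log Q = n(E° − E)/0.0592 = −8.108.
The balanced reaction is 3 I2(s) + 2 Cr(s) → 6 I^-(aq) + 2 Cr^3+(aq), so Q = [I^-(aq)]^6·[Cr^3+(aq)]^2.
Isolating [I^-(aq)] in Q = 10^{−8.108} yields log [I^-(aq)] = −0.506, i.e. 0.31 M.

0.31 M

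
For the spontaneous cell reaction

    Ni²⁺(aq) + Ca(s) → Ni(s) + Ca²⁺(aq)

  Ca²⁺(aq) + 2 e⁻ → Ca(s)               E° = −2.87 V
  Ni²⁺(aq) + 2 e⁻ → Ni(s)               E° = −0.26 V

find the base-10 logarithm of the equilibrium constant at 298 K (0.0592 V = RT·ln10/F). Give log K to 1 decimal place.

The Ni²⁺/Ni couple is reduced (cathode); E°cell = −0.26 − (−2.87) = +2.61 V with n = 2.
At equilibrium E = 0, so log K = nE°cell / 0.0592 = (2)(+2.61) / 0.0592 = 88.2.

log K = 88.2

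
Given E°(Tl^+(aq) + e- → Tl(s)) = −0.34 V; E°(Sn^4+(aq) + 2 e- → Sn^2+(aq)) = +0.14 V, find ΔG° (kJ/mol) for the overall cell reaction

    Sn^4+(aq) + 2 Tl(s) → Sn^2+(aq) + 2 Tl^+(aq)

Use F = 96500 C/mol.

In the reaction as written Sn^4+(aq) is reduced, so the Sn⁴⁺/Sn²⁺ couple is the cathode and Tl⁺/Tl is the anode.
E°cell = +0.14 − (−0.34) = +0.48 V; balancing electrons gives n = 2.
ΔG° = −nFE°cell = −(2)(96500)(+0.48) J/mol = −92.6 kJ/mol.

−92.6 kJ/mol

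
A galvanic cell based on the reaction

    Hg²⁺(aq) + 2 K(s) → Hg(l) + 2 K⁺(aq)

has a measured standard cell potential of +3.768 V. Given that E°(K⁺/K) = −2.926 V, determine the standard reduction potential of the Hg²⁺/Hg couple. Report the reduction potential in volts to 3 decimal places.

In the reaction as written the Hg²⁺/Hg couple is reduced (cathode) and K⁺/K is oxidized (anode), so E°cell = E°(Hg²⁺/Hg) − E°(K⁺/K).
E°(Hg²⁺/Hg) = E°cell + E°(anode) = +3.768 + (−2.926) = +0.842 V.

+0.842 V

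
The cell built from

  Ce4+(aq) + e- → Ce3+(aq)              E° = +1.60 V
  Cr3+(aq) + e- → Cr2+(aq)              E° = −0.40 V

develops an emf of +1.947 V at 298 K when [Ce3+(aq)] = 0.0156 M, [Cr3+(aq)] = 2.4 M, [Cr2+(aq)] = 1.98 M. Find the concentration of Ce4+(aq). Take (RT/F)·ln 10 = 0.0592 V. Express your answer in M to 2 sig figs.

With Ce⁴⁺/Ce³⁺ at the cathode and Cr³⁺/Cr²⁺ at the anode, E°cell = +1.60 − (−0.40) = +2.00 V (n = 1).
Rearranging E = E° − (0.0592/n)·log Q gives log Q = 1(+2.00 − (+1.947))/0.0592 = 0.895.
For Ce4+(aq) + Cr2+(aq) → Ce3+(aq) + Cr3+(aq), the reaction quotient is Q = ([Ce3+(aq)]·[Cr3+(aq)]) / ([Ce4+(aq)]·[Cr2+(aq)]).
Isolating [Ce4+(aq)] in Q = 10^{0.895} yields log [Ce4+(aq)] = −2.618, i.e. 0.0024 M.

0.0024 M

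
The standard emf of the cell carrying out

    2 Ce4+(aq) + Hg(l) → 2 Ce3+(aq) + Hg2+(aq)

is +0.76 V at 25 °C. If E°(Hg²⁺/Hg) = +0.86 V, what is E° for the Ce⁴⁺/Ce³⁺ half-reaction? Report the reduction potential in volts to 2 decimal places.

+1.62 V

In the reaction as written the Ce⁴⁺/Ce³⁺ couple is reduced (cathode) and Hg²⁺/Hg is oxidized (anode), so E°cell = E°(Ce⁴⁺/Ce³⁺) − E°(Hg²⁺/Hg).
E°(Ce⁴⁺/Ce³⁺) = E°cell + E°(anode) = +0.76 + (+0.86) = +1.62 V.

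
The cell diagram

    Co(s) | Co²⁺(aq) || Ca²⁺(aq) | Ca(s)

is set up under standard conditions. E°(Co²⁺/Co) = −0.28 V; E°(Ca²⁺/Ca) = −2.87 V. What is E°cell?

−2.59 V

By convention the left-hand electrode in cell notation is the anode (oxidation) and the right-hand electrode is the cathode (reduction).
E°cell = E°(right) − E°(left) = −2.87 − (−0.28) = −2.59 V.
The negative sign shows that, as written, the cell would require an external voltage to drive the reaction.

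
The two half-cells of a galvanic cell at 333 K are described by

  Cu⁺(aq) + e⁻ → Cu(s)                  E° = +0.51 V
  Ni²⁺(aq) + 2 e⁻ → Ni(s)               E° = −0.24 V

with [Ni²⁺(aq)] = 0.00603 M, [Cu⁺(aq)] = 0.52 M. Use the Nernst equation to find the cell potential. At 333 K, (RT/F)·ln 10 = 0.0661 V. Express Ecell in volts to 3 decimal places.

+0.805 V

The Cu⁺/Cu couple has the more positive E°, so it is the cathode; Ni²⁺/Ni is the anode.
E°cell = +0.51 − (−0.24) = +0.75 V, with n = 2 electrons transferred.
The balanced reaction is 2 Cu⁺(aq) + Ni(s) → 2 Cu(s) + Ni²⁺(aq), so Q = [Ni²⁺(aq)] / [Cu⁺(aq)]^2 = 0.0223 and log Q = −1.652.
E = E° − (0.0661/n)·log Q = +0.75 − (0.0661/2)(−1.652) = +0.805 V.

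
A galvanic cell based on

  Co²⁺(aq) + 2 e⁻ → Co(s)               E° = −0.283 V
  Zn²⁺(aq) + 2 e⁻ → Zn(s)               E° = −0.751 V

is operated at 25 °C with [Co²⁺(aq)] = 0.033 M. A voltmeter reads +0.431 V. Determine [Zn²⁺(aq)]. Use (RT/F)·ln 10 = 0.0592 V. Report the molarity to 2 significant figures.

0.59 M

With Co²⁺/Co at the cathode and Zn²⁺/Zn at the anode, E°cell = −0.283 − (−0.751) = +0.468 V (n = 2).
Since E = E° − (0.0592/n)·log Q, log Q = n(E° − E)/0.0592 = 1.250.
The balanced reaction is Co²⁺(aq) + Zn(s) → Co(s) + Zn²⁺(aq), so Q = [Zn²⁺(aq)] / [Co²⁺(aq)].
Isolating [Zn²⁺(aq)] in Q = 10^{1.250} yields log [Zn²⁺(aq)] = −0.231, i.e. 0.59 M.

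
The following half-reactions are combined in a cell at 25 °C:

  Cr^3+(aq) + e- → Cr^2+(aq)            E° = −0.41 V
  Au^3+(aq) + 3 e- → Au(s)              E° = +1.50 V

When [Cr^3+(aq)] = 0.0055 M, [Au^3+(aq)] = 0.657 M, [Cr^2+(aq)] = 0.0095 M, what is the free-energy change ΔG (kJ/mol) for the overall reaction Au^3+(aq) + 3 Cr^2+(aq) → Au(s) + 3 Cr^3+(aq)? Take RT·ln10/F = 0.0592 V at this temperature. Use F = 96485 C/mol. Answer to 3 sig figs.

−556 kJ/mol

The standard cell potential is +1.50 − (−0.41) = +1.91 V, with n = 3 electrons in the balanced equation.
Q = [Cr^3+(aq)]^3 / ([Au^3+(aq)]·[Cr^2+(aq)]^3) = 0.295, so log Q = −0.530 and E = +1.91 − (0.0592/3)(−0.530) = +1.9205 V.
ΔG = −nFE = −(3)(96485)(+1.9205) J/mol = −556 kJ/mol.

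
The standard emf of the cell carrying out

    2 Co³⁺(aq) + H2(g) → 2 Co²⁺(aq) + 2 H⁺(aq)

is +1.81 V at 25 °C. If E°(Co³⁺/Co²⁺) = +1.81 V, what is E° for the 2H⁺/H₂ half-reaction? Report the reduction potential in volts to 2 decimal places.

In the reaction as written the Co³⁺/Co²⁺ couple is reduced (cathode) and 2H⁺/H₂ is oxidized (anode), so E°cell = E°(Co³⁺/Co²⁺) − E°(2H⁺/H₂).
E°(2H⁺/H₂) = E°(cathode) − E°cell = +1.81 − (+1.81) = +0.00 V.

+0.00 V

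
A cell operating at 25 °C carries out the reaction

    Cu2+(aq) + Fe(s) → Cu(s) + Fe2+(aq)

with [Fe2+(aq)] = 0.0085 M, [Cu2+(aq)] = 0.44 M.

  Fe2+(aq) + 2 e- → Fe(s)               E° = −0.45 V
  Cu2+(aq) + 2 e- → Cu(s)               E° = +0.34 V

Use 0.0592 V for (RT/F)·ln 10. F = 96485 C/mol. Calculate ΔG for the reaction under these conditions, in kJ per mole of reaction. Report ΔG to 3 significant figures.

The standard cell potential is +0.34 − (−0.45) = +0.79 V, with n = 2 electrons in the balanced equation.
Here Q = [Fe2+(aq)] / [Cu2+(aq)] = 0.0193 (log Q = −1.714), giving E = +0.79 − (0.0592/2)·(−1.714) = +0.8407 V.
Then ΔG = −nFE = −2 × 96485 × +0.8407 J/mol = −162 kJ/mol.

−162 kJ/mol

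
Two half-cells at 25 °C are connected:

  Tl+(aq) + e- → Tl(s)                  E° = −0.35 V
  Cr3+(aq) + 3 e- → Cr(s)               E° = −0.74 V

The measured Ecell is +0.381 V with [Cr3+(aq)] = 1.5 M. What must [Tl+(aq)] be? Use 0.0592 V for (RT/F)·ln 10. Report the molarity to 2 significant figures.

0.81 M

The Tl⁺/Tl couple has the larger reduction potential, so it is the cathode: E°cell = −0.35 − (−0.74) = +0.39 V and n = 3.
From the Nernst equation, log Q = n(E° − E)/0.0592 = 3·(+0.39 − (+0.381))/0.0592 = 0.456.
The balanced reaction is 3 Tl+(aq) + Cr(s) → 3 Tl(s) + Cr3+(aq), so Q = [Cr3+(aq)] / [Tl+(aq)]^3.
Isolating [Tl+(aq)] in Q = 10^{0.456} yields log [Tl+(aq)] = −0.093, i.e. 0.81 M.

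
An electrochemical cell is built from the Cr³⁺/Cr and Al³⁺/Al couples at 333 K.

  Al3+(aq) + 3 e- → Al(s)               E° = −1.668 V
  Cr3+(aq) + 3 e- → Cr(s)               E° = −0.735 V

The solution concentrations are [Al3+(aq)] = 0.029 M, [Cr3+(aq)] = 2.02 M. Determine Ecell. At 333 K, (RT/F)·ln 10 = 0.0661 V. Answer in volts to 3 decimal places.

+0.974 V

Since E°(Cr³⁺/Cr) > E°(Al³⁺/Al), Cr³⁺/Cr serves as the cathode.
E°cell = E°cat − E°an = −0.735 − (−1.668) = +0.933 V; n = 3.
Balancing gives Cr3+(aq) + Al(s) → Cr(s) + Al3+(aq); hence Q = [Al3+(aq)] / [Cr3+(aq)] = 0.0144 (log Q = −1.843).
E = E° − (0.0661/n)·log Q = +0.933 − (0.0661/3)(−1.843) = +0.974 V.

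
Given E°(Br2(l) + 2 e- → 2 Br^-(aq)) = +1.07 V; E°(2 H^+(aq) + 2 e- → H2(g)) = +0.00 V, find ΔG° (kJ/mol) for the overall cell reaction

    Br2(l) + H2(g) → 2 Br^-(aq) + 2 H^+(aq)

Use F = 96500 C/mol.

−207 kJ/mol

In the reaction as written Br2(l) is reduced, so the Br₂/Br⁻ couple is the cathode and 2H⁺/H₂ is the anode.
E°cell = +1.07 − (+0.00) = +1.07 V; balancing electrons gives n = 2.
ΔG° = −nFE°cell = −(2)(96500)(+1.07) J/mol = −207 kJ/mol.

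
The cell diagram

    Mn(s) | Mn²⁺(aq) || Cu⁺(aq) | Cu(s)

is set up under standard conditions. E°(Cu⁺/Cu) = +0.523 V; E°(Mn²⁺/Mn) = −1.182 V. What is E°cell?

+1.705 V

By convention the left-hand electrode in cell notation is the anode (oxidation) and the right-hand electrode is the cathode (reduction).
E°cell = E°(right) − E°(left) = +0.523 − (−1.182) = +1.705 V.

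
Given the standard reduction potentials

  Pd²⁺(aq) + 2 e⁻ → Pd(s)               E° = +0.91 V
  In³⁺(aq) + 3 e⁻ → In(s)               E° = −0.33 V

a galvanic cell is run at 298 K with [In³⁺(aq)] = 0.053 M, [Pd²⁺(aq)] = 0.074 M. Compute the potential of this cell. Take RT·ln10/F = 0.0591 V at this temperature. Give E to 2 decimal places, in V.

The Pd²⁺/Pd couple has the more positive E°, so it is the cathode; In³⁺/In is the anode.
The standard potential is +0.91 − (−0.33) = +1.24 V and the balanced reaction transfers n = 6 electrons.
Balancing gives 3 Pd²⁺(aq) + 2 In(s) → 3 Pd(s) + 2 In³⁺(aq); hence Q = [In³⁺(aq)]^2 / [Pd²⁺(aq)]^3 = 6.93 (log Q = 0.841).
E = E° − (0.0591/n)·log Q = +1.24 − (0.0591/6)(0.841) = +1.23 V.

+1.23 V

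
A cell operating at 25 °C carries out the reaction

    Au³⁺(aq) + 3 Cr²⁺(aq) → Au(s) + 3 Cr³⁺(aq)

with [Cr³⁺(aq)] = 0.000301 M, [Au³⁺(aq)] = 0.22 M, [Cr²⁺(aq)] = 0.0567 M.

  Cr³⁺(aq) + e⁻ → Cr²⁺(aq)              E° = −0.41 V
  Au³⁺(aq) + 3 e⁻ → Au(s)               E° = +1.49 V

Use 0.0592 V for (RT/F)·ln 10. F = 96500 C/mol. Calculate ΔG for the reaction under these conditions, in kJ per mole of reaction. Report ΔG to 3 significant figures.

−585 kJ/mol

With Au³⁺/Au reduced at the cathode, E°cell = +1.49 − (−0.41) = +1.90 V and n = 3.
The reaction quotient is [Cr³⁺(aq)]^3 / ([Au³⁺(aq)]·[Cr²⁺(aq)]^3) = 6.8×10^−7; by Nernst, E = +1.90 − (0.0592/3)(−6.167) = +2.0217 V.
Finally ΔG = −nFE = −(3)(96500 C/mol)(+2.0217 V) = −585 kJ/mol.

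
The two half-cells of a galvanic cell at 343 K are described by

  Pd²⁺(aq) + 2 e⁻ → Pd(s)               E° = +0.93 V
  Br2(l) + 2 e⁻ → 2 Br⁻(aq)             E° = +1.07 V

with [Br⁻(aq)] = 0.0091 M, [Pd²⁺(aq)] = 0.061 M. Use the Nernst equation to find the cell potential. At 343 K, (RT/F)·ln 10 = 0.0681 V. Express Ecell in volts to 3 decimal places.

The Br₂/Br⁻ couple has the more positive E°, so it is the cathode; Pd²⁺/Pd is the anode.
E°cell = E°cat − E°an = +1.07 − (+0.93) = +0.14 V; n = 2.
For the overall reaction Br2(l) + Pd(s) → 2 Br⁻(aq) + Pd²⁺(aq), Q = [Br⁻(aq)]^2·[Pd²⁺(aq)] = 5.05×10^−6, giving log Q = −5.297.
By the Nernst equation, E = +0.14 − (0.0681/2)·(−5.297) = +0.320 V.

+0.320 V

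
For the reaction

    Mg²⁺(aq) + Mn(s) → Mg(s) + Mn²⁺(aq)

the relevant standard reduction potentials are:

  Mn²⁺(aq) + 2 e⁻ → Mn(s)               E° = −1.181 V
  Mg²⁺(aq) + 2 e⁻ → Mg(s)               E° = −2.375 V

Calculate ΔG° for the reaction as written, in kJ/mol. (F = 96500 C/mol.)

In the reaction as written Mg²⁺(aq) is reduced, so the Mg²⁺/Mg couple is the cathode and Mn²⁺/Mn is the anode.
E°cell = −2.375 − (−1.181) = −1.194 V; balancing electrons gives n = 2.
ΔG° = −nFE°cell = −(2)(96500)(−1.194) J/mol = +230 kJ/mol.

+230 kJ/mol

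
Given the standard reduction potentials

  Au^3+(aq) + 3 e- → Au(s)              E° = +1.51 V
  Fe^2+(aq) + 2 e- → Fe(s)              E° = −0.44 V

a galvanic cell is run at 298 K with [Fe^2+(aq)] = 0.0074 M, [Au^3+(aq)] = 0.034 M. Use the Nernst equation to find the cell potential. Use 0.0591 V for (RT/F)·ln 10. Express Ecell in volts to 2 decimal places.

+1.98 V

Since E°(Au³⁺/Au) > E°(Fe²⁺/Fe), Au³⁺/Au serves as the cathode.
E°cell = E°cat − E°an = +1.51 − (−0.44) = +1.95 V; n = 6.
The balanced reaction is 2 Au^3+(aq) + 3 Fe(s) → 2 Au(s) + 3 Fe^2+(aq), so Q = [Fe^2+(aq)]^3 / [Au^3+(aq)]^2 = 0.000351 and log Q = −3.455.
By the Nernst equation, E = +1.95 − (0.0591/6)·(−3.455) = +1.98 V.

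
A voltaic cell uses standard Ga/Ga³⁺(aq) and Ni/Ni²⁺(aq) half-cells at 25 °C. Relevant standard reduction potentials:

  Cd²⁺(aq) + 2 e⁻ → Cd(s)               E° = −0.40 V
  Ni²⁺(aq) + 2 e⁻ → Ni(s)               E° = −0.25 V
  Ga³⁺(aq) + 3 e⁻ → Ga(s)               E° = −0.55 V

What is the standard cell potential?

+0.30 V

The Ni²⁺/Ni couple has the higher E°, so Ni ion is reduced (cathode) and Ga is oxidized (anode).
E°cell = E°(cathode) − E°(anode) = −0.25 − (−0.55) = +0.30 V.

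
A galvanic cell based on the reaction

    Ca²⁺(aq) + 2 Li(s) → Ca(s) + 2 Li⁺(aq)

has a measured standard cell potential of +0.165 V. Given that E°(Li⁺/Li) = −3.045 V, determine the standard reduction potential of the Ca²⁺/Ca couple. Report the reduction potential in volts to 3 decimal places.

−2.880 V

In the reaction as written the Ca²⁺/Ca couple is reduced (cathode) and Li⁺/Li is oxidized (anode), so E°cell = E°(Ca²⁺/Ca) − E°(Li⁺/Li).
E°(Ca²⁺/Ca) = E°cell + E°(anode) = +0.165 + (−3.045) = −2.880 V.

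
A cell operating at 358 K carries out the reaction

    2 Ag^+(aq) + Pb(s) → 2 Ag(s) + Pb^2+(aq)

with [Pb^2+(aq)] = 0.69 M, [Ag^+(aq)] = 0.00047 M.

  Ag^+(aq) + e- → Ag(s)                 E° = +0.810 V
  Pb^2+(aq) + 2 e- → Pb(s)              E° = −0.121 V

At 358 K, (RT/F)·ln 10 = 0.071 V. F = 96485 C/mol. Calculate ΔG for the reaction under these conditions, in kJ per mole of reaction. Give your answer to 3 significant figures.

The standard cell potential is +0.810 − (−0.121) = +0.931 V, with n = 2 electrons in the balanced equation.
Here Q = [Pb^2+(aq)] / [Ag^+(aq)]^2 = 3.12×10^6 (log Q = 6.495), giving E = +0.931 − (0.071/2)·(6.495) = +0.7004 V.
Then ΔG = −nFE = −2 × 96485 × +0.7004 J/mol = −135 kJ/mol.

−135 kJ/mol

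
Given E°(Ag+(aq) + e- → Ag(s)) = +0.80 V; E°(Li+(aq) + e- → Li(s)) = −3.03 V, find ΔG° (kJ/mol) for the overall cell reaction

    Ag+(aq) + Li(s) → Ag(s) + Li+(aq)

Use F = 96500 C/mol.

In the reaction as written Ag+(aq) is reduced, so the Ag⁺/Ag couple is the cathode and Li⁺/Li is the anode.
E°cell = +0.80 − (−3.03) = +3.83 V; balancing electrons gives n = 1.
ΔG° = −nFE°cell = −(1)(96500)(+3.83) J/mol = −370 kJ/mol.

−370 kJ/mol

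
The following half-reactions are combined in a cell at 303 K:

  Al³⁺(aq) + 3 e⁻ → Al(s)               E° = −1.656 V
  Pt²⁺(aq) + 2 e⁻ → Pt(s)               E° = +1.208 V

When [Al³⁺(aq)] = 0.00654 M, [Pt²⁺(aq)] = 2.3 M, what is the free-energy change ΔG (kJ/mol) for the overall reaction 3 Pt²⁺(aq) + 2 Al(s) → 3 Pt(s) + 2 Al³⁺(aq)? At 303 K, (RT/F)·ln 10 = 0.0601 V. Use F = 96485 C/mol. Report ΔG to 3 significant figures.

−1690 kJ/mol

With Pt²⁺/Pt reduced at the cathode, E°cell = +1.208 − (−1.656) = +2.864 V and n = 6.
Here Q = [Al³⁺(aq)]^2 / [Pt²⁺(aq)]^3 = 3.52×10^−6 (log Q = −5.454), giving E = +2.864 − (0.0601/6)·(−5.454) = +2.9186 V.
Then ΔG = −nFE = −6 × 96485 × +2.9186 J/mol = −1690 kJ/mol.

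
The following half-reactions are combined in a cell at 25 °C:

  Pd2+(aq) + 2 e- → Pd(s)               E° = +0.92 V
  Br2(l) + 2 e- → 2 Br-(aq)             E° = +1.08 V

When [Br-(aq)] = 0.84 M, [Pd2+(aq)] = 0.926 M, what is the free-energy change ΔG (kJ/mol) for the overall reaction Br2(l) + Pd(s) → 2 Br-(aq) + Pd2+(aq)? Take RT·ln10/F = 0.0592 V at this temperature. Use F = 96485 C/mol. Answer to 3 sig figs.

E°cell = +1.08 − (+0.92) = +0.16 V; the balanced reaction transfers n = 2 electrons.
The reaction quotient is [Br-(aq)]^2·[Pd2+(aq)] = 0.653; by Nernst, E = +0.16 − (0.0592/2)(−0.185) = +0.1655 V.
ΔG = −nFE = −(2)(96485)(+0.1655) J/mol = −31.9 kJ/mol.

−31.9 kJ/mol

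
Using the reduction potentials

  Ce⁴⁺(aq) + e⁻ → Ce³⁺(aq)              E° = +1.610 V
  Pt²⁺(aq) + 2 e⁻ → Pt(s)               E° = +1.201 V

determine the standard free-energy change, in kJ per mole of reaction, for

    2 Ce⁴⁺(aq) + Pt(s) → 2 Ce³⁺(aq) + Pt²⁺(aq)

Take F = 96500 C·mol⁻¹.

−78.9 kJ/mol

In the reaction as written Ce⁴⁺(aq) is reduced, so the Ce⁴⁺/Ce³⁺ couple is the cathode and Pt²⁺/Pt is the anode.
E°cell = +1.610 − (+1.201) = +0.409 V; balancing electrons gives n = 2.
ΔG° = −nFE°cell = −(2)(96500)(+0.409) J/mol = −78.9 kJ/mol.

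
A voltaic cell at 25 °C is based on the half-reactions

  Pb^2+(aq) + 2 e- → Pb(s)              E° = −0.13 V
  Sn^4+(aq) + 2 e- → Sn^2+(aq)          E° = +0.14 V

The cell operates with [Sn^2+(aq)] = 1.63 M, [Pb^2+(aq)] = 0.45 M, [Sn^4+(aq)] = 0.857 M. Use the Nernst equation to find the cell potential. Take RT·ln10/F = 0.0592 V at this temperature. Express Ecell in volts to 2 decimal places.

+0.27 V

The Sn⁴⁺/Sn²⁺ couple has the more positive E°, so it is the cathode; Pb²⁺/Pb is the anode.
E°cell = E°cat − E°an = +0.14 − (−0.13) = +0.27 V; n = 2.
Balancing gives Sn^4+(aq) + Pb(s) → Sn^2+(aq) + Pb^2+(aq); hence Q = ([Sn^2+(aq)]·[Pb^2+(aq)]) / [Sn^4+(aq)] = 0.856 (log Q = −0.068).
E = E° − (0.0592/n)·log Q = +0.27 − (0.0592/2)(−0.068) = +0.27 V.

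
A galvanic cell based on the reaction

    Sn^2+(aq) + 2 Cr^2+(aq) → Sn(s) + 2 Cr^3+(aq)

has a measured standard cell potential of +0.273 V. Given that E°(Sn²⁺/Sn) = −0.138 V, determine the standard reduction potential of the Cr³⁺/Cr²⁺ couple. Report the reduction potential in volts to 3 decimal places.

−0.411 V

In the reaction as written the Sn²⁺/Sn couple is reduced (cathode) and Cr³⁺/Cr²⁺ is oxidized (anode), so E°cell = E°(Sn²⁺/Sn) − E°(Cr³⁺/Cr²⁺).
E°(Cr³⁺/Cr²⁺) = E°(cathode) − E°cell = −0.138 − (+0.273) = −0.411 V.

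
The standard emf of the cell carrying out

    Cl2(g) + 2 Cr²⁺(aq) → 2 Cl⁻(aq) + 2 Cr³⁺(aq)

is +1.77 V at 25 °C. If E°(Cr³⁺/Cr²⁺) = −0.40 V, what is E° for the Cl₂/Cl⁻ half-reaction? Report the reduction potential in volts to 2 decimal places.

In the reaction as written the Cl₂/Cl⁻ couple is reduced (cathode) and Cr³⁺/Cr²⁺ is oxidized (anode), so E°cell = E°(Cl₂/Cl⁻) − E°(Cr³⁺/Cr²⁺).
E°(Cl₂/Cl⁻) = E°cell + E°(anode) = +1.77 + (−0.40) = +1.37 V.

+1.37 V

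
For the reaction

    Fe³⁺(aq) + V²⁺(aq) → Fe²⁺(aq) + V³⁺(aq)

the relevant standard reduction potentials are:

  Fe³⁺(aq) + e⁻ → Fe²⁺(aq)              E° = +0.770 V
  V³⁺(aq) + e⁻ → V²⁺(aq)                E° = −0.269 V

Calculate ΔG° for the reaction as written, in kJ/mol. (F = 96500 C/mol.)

−100 kJ/mol

In the reaction as written Fe³⁺(aq) is reduced, so the Fe³⁺/Fe²⁺ couple is the cathode and V³⁺/V²⁺ is the anode.
E°cell = +0.770 − (−0.269) = +1.039 V; balancing electrons gives n = 1.
ΔG° = −nFE°cell = −(1)(96500)(+1.039) J/mol = −100 kJ/mol.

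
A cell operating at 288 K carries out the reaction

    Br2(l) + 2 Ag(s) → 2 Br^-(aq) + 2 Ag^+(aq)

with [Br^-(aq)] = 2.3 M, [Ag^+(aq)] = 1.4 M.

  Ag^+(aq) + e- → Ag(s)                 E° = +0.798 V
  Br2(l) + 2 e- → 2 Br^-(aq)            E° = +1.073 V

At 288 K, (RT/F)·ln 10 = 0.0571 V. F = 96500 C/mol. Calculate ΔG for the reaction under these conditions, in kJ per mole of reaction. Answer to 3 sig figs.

E°cell = +1.073 − (+0.798) = +0.275 V; the balanced reaction transfers n = 2 electrons.
The reaction quotient is [Br^-(aq)]^2·[Ag^+(aq)]^2 = 10.4; by Nernst, E = +0.275 − (0.0571/2)(1.016) = +0.2460 V.
ΔG = −nFE = −(2)(96500)(+0.2460) J/mol = −47.5 kJ/mol.

−47.5 kJ/mol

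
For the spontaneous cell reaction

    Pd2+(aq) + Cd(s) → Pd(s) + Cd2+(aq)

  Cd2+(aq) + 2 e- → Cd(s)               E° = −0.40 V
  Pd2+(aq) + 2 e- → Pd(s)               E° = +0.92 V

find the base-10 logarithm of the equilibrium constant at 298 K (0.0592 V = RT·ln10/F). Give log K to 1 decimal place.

log K = 44.6

The Pd²⁺/Pd couple is reduced (cathode); E°cell = +0.92 − (−0.40) = +1.32 V with n = 2.
At equilibrium E = 0, so log K = nE°cell / 0.0592 = (2)(+1.32) / 0.0592 = 44.6.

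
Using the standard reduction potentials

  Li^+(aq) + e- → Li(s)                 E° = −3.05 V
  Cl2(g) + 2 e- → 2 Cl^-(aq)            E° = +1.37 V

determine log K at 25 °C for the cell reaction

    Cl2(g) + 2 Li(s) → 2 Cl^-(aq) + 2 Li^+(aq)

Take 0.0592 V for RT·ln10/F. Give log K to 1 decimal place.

log K = 149.3

The Cl₂/Cl⁻ couple is reduced (cathode); E°cell = +1.37 − (−3.05) = +4.42 V with n = 2.
At equilibrium E = 0, so log K = nE°cell / 0.0592 = (2)(+4.42) / 0.0592 = 149.3.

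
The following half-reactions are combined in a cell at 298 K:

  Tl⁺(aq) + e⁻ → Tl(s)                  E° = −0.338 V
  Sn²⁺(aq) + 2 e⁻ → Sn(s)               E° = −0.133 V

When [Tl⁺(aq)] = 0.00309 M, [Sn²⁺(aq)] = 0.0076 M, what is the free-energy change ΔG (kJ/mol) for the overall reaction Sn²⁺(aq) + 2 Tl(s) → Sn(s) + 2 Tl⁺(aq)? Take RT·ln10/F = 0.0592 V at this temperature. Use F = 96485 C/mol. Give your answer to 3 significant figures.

With Sn²⁺/Sn reduced at the cathode, E°cell = −0.133 − (−0.338) = +0.205 V and n = 2.
Q = [Tl⁺(aq)]^2 / [Sn²⁺(aq)] = 0.00126, so log Q = −2.901 and E = +0.205 − (0.0592/2)(−2.901) = +0.2909 V.
ΔG = −nFE = −(2)(96485)(+0.2909) J/mol = −56.1 kJ/mol.

−56.1 kJ/mol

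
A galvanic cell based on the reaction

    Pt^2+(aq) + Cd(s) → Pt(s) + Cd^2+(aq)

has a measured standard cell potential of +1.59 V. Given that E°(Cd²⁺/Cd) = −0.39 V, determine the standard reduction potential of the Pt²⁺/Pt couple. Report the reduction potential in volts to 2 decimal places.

In the reaction as written the Pt²⁺/Pt couple is reduced (cathode) and Cd²⁺/Cd is oxidized (anode), so E°cell = E°(Pt²⁺/Pt) − E°(Cd²⁺/Cd).
E°(Pt²⁺/Pt) = E°cell + E°(anode) = +1.59 + (−0.39) = +1.20 V.

+1.20 V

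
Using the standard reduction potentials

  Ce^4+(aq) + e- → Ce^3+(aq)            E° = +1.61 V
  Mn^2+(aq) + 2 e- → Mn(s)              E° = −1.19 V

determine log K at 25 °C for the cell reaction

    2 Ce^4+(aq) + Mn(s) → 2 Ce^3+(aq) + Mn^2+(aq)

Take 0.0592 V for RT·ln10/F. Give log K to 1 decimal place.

log K = 94.6

The Ce⁴⁺/Ce³⁺ couple is reduced (cathode); E°cell = +1.61 − (−1.19) = +2.80 V with n = 2.
At equilibrium E = 0, so log K = nE°cell / 0.0592 = (2)(+2.80) / 0.0592 = 94.6.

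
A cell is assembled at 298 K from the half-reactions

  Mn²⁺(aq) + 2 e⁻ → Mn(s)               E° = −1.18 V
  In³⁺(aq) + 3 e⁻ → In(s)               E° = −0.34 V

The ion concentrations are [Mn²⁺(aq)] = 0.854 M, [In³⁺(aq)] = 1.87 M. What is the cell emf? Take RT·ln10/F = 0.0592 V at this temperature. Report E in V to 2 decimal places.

The In³⁺/In couple has the more positive E°, so it is the cathode; Mn²⁺/Mn is the anode.
E°cell = −0.34 − (−1.18) = +0.84 V, with n = 6 electrons transferred.
Balancing gives 2 In³⁺(aq) + 3 Mn(s) → 2 In(s) + 3 Mn²⁺(aq); hence Q = [Mn²⁺(aq)]^3 / [In³⁺(aq)]^2 = 0.178 (log Q = −0.749).
Applying E = E° − (RT ln10/nF)·log Q gives +0.84 − (0.0592/6)(−0.749) = +0.85 V.

+0.85 V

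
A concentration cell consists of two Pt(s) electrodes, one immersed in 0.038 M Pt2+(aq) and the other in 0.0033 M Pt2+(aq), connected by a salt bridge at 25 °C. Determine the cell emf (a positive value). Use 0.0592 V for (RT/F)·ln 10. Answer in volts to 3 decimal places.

0.031 V

For a concentration cell E°cell = 0, since both electrodes use the same couple.
The compartment with the higher Pt2+(aq) concentration (0.038 M) acts as the cathode; ions are reduced there and produced at the dilute (0.0033 M) anode.
With n = 2, Ecell = −(0.0592/2)·log([dilute]/[conc]) = −(0.0592/2)·log(0.0033/0.038) = +0.031 V.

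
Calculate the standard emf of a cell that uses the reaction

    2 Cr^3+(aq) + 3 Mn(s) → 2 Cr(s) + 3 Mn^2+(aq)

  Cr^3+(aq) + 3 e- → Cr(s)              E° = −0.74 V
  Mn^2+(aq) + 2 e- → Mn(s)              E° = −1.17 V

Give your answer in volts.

In the reaction as written, Cr^3+(aq) is reduced (cathode) and Mn^2+(aq) is produced by oxidation at the anode.
E°cell = E°(cathode) − E°(anode) = −0.74 − (−1.17) = +0.43 V.

+0.43 V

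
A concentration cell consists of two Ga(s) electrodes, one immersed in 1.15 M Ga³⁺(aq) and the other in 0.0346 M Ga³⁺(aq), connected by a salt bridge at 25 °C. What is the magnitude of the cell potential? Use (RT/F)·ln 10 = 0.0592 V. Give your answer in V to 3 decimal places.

For a concentration cell E°cell = 0, since both electrodes use the same couple.
The compartment with the higher Ga³⁺(aq) concentration (1.15 M) acts as the cathode; ions are reduced there and produced at the dilute (0.0346 M) anode.
With n = 3, Ecell = −(0.0592/3)·log([dilute]/[conc]) = −(0.0592/3)·log(0.0346/1.15) = +0.030 V.

0.030 V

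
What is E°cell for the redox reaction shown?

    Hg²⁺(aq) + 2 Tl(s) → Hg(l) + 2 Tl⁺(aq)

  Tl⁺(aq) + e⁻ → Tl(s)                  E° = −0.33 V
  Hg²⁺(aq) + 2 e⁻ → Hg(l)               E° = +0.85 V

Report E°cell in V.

In the reaction as written, Hg²⁺(aq) is reduced (cathode) and Tl⁺(aq) is produced by oxidation at the anode.
E°cell = E°(cathode) − E°(anode) = +0.85 − (−0.33) = +1.18 V.
The positive value indicates the reaction is spontaneous as written.

+1.18 V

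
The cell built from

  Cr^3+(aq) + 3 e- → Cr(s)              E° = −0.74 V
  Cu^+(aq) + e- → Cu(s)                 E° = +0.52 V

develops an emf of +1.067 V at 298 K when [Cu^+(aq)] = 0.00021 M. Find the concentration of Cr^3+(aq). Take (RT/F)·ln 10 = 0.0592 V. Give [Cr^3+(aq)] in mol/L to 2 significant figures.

Cu⁺/Cu is the cathode (higher E°); E°cell = +0.52 − (−0.74) = +1.26 V with n = 3.
Since E = E° − (0.0592/n)·log Q, log Q = n(E° − E)/0.0592 = 9.780.
Balancing electrons gives 3 Cu^+(aq) + Cr(s) → 3 Cu(s) + Cr^3+(aq); thus Q = [Cr^3+(aq)] / [Cu^+(aq)]^3.
Isolating [Cr^3+(aq)] in Q = 10^{9.780} yields log [Cr^3+(aq)] = −1.253, i.e. 0.056 M.

0.056 M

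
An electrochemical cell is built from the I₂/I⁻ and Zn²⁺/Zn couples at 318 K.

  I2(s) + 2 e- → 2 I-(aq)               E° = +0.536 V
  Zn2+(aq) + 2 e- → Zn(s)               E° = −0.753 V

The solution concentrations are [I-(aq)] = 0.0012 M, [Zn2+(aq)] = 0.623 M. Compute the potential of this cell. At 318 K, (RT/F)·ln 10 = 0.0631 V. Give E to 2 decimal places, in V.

The I₂/I⁻ couple has the more positive E°, so it is the cathode; Zn²⁺/Zn is the anode.
The standard potential is +0.536 − (−0.753) = +1.289 V and the balanced reaction transfers n = 2 electrons.
Balancing gives I2(s) + Zn(s) → 2 I-(aq) + Zn2+(aq); hence Q = [I-(aq)]^2·[Zn2+(aq)] = 8.97×10^−7 (log Q = −6.047).
Applying E = E° − (RT ln10/nF)·log Q gives +1.289 − (0.0631/2)(−6.047) = +1.48 V.

+1.48 V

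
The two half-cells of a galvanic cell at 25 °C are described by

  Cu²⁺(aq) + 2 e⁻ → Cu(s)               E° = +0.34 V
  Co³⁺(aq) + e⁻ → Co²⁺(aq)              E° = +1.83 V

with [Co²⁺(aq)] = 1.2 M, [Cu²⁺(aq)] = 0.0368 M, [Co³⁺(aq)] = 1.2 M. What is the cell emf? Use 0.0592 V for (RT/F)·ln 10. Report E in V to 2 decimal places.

+1.53 V

The Co³⁺/Co²⁺ couple has the more positive E°, so it is the cathode; Cu²⁺/Cu is the anode.
E°cell = E°cat − E°an = +1.83 − (+0.34) = +1.49 V; n = 2.
Balancing gives 2 Co³⁺(aq) + Cu(s) → 2 Co²⁺(aq) + Cu²⁺(aq); hence Q = ([Co²⁺(aq)]^2·[Cu²⁺(aq)]) / [Co³⁺(aq)]^2 = 0.0368 (log Q = −1.434).
E = E° − (0.0592/n)·log Q = +1.49 − (0.0592/2)(−1.434) = +1.53 V.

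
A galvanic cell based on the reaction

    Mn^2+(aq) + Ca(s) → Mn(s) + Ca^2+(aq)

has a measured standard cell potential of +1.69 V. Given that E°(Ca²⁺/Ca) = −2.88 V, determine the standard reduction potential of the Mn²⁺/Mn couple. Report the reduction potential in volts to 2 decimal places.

−1.19 V

In the reaction as written the Mn²⁺/Mn couple is reduced (cathode) and Ca²⁺/Ca is oxidized (anode), so E°cell = E°(Mn²⁺/Mn) − E°(Ca²⁺/Ca).
E°(Mn²⁺/Mn) = E°cell + E°(anode) = +1.69 + (−2.88) = −1.19 V.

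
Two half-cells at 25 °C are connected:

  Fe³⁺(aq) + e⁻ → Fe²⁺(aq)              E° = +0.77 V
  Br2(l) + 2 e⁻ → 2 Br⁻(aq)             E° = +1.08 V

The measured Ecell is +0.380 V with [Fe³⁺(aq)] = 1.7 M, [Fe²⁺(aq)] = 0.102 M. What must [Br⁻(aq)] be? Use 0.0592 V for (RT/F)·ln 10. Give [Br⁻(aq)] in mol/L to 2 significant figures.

The Br₂/Br⁻ couple has the larger reduction potential, so it is the cathode: E°cell = +1.08 − (+0.77) = +0.31 V and n = 2.
From the Nernst equation, log Q = n(E° − E)/0.0592 = 2·(+0.31 − (+0.380))/0.0592 = −2.365.
The balanced reaction is Br2(l) + 2 Fe²⁺(aq) → 2 Br⁻(aq) + 2 Fe³⁺(aq), so Q = ([Br⁻(aq)]^2·[Fe³⁺(aq)]^2) / [Fe²⁺(aq)]^2.
Isolating [Br⁻(aq)] in Q = 10^{−2.365} yields log [Br⁻(aq)] = −2.404, i.e. 0.0039 M.

0.0039 M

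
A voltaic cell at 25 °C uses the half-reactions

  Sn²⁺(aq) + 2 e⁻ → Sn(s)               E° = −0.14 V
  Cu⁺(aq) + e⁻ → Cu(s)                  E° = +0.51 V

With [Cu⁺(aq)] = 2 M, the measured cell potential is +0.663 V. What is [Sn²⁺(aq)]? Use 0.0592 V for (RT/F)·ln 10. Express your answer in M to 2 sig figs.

With Cu⁺/Cu at the cathode and Sn²⁺/Sn at the anode, E°cell = +0.51 − (−0.14) = +0.65 V (n = 2).
From the Nernst equation, log Q = n(E° − E)/0.0592 = 2·(+0.65 − (+0.663))/0.0592 = −0.439.
For 2 Cu⁺(aq) + Sn(s) → 2 Cu(s) + Sn²⁺(aq), the reaction quotient is Q = [Sn²⁺(aq)] / [Cu⁺(aq)]^2.
Solving for the unknown gives log [Sn²⁺(aq)] = 0.163, so [Sn²⁺(aq)] ≈ 1.5 M.

1.5 M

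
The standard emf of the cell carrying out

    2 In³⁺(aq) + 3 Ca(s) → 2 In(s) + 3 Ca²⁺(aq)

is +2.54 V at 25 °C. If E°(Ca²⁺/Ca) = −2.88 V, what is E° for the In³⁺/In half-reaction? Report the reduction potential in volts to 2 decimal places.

−0.34 V

In the reaction as written the In³⁺/In couple is reduced (cathode) and Ca²⁺/Ca is oxidized (anode), so E°cell = E°(In³⁺/In) − E°(Ca²⁺/Ca).
E°(In³⁺/In) = E°cell + E°(anode) = +2.54 + (−2.88) = −0.34 V.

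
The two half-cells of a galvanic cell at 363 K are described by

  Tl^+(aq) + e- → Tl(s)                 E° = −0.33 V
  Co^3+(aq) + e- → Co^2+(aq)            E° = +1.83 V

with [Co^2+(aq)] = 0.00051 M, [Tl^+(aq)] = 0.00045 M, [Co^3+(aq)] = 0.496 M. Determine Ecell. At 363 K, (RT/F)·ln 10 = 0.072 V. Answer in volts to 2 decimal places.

+2.62 V

Co³⁺/Co²⁺ is reduced (cathode, E° = +1.83 V) and Tl⁺/Tl is oxidized (anode).
E°cell = E°cat − E°an = +1.83 − (−0.33) = +2.16 V; n = 1.
For the overall reaction Co^3+(aq) + Tl(s) → Co^2+(aq) + Tl^+(aq), Q = ([Co^2+(aq)]·[Tl^+(aq)]) / [Co^3+(aq)] = 4.63×10^−7, giving log Q = −6.335.
By the Nernst equation, E = +2.16 − (0.072/1)·(−6.335) = +2.62 V.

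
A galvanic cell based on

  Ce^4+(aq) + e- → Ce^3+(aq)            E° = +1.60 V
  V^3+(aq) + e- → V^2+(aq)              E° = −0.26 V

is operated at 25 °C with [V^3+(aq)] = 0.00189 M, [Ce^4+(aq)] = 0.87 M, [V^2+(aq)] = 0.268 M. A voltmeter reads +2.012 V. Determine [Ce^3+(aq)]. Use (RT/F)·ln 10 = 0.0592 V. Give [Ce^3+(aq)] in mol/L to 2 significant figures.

0.33 M

With Ce⁴⁺/Ce³⁺ at the cathode and V³⁺/V²⁺ at the anode, E°cell = +1.60 − (−0.26) = +1.86 V (n = 1).
Since E = E° − (0.0592/n)·log Q, log Q = n(E° − E)/0.0592 = −2.568.
Balancing electrons gives Ce^4+(aq) + V^2+(aq) → Ce^3+(aq) + V^3+(aq); thus Q = ([Ce^3+(aq)]·[V^3+(aq)]) / ([Ce^4+(aq)]·[V^2+(aq)]).
Substituting the known concentrations and solving, log [Ce^3+(aq)] = −0.477 and [Ce^3+(aq)] = 0.33 M.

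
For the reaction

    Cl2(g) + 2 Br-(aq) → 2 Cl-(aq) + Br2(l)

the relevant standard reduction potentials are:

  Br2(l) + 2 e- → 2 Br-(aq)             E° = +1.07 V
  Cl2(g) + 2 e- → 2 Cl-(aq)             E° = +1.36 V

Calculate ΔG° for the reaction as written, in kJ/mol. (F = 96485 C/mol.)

−56.0 kJ/mol

In the reaction as written Cl2(g) is reduced, so the Cl₂/Cl⁻ couple is the cathode and Br₂/Br⁻ is the anode.
E°cell = +1.36 − (+1.07) = +0.29 V; balancing electrons gives n = 2.
ΔG° = −nFE°cell = −(2)(96485)(+0.29) J/mol = −56.0 kJ/mol.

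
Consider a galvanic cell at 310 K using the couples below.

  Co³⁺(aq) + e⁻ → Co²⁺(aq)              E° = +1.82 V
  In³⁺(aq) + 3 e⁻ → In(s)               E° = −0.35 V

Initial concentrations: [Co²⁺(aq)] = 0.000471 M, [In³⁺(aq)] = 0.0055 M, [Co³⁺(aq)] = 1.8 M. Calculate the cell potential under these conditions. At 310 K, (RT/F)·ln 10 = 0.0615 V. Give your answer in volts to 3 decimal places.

+2.437 V

The Co³⁺/Co²⁺ couple has the more positive E°, so it is the cathode; In³⁺/In is the anode.
The standard potential is +1.82 − (−0.35) = +2.17 V and the balanced reaction transfers n = 3 electrons.
The balanced reaction is 3 Co³⁺(aq) + In(s) → 3 Co²⁺(aq) + In³⁺(aq), so Q = ([Co²⁺(aq)]^3·[In³⁺(aq)]) / [Co³⁺(aq)]^3 = 9.85×10^−14 and log Q = −13.006.
E = E° − (0.0615/n)·log Q = +2.17 − (0.0615/3)(−13.006) = +2.437 V.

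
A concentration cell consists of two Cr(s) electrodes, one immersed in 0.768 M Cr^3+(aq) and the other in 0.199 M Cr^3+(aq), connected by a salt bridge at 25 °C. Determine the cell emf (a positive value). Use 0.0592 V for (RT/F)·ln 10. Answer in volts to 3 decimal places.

0.012 V

For a concentration cell E°cell = 0, since both electrodes use the same couple.
The compartment with the higher Cr^3+(aq) concentration (0.768 M) acts as the cathode; ions are reduced there and produced at the dilute (0.199 M) anode.
With n = 3, Ecell = −(0.0592/3)·log([dilute]/[conc]) = −(0.0592/3)·log(0.199/0.768) = +0.012 V.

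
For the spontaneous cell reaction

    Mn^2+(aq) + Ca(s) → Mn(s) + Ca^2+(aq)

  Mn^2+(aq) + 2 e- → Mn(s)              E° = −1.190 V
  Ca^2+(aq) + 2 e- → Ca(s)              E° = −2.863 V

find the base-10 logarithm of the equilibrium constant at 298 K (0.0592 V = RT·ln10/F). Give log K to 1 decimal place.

The Mn²⁺/Mn couple is reduced (cathode); E°cell = −1.190 − (−2.863) = +1.673 V with n = 2.
At equilibrium E = 0, so log K = nE°cell / 0.0592 = (2)(+1.673) / 0.0592 = 56.5.

log K = 56.5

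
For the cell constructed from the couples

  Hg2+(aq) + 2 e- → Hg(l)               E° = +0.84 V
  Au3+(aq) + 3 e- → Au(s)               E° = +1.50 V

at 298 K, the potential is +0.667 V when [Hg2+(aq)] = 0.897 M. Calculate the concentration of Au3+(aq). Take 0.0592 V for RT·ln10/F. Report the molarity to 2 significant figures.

1.9 M

With Au³⁺/Au at the cathode and Hg²⁺/Hg at the anode, E°cell = +1.50 − (+0.84) = +0.66 V (n = 6).
From the Nernst equation, log Q = n(E° − E)/0.0592 = 6·(+0.66 − (+0.667))/0.0592 = −0.709.
Balancing electrons gives 2 Au3+(aq) + 3 Hg(l) → 2 Au(s) + 3 Hg2+(aq); thus Q = [Hg2+(aq)]^3 / [Au3+(aq)]^2.
Isolating [Au3+(aq)] in Q = 10^{−0.709} yields log [Au3+(aq)] = 0.284, i.e. 1.9 M.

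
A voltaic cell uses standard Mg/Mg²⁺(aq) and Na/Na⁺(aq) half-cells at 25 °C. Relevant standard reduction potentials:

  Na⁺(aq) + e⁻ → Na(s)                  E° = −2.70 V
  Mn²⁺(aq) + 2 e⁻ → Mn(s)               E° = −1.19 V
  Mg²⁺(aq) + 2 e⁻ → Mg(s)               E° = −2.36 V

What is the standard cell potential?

+0.34 V

The Mg²⁺/Mg couple has the higher E°, so Mg ion is reduced (cathode) and Na is oxidized (anode).
E°cell = E°(cathode) − E°(anode) = −2.36 − (−2.70) = +0.34 V.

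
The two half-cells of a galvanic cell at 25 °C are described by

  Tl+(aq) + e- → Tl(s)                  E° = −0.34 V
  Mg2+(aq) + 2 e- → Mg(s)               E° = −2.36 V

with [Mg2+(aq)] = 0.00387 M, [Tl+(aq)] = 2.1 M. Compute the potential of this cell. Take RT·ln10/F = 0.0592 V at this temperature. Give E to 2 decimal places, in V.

+2.11 V

The Tl⁺/Tl couple has the more positive E°, so it is the cathode; Mg²⁺/Mg is the anode.
The standard potential is −0.34 − (−2.36) = +2.02 V and the balanced reaction transfers n = 2 electrons.
The balanced reaction is 2 Tl+(aq) + Mg(s) → 2 Tl(s) + Mg2+(aq), so Q = [Mg2+(aq)] / [Tl+(aq)]^2 = 0.000878 and log Q = −3.057.
E = E° − (0.0592/n)·log Q = +2.02 − (0.0592/2)(−3.057) = +2.11 V.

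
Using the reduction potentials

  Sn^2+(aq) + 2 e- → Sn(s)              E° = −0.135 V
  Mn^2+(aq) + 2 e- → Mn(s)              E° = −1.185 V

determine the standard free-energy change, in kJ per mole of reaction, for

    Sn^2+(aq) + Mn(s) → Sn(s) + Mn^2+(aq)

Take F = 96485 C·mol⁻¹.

−203 kJ/mol

In the reaction as written Sn^2+(aq) is reduced, so the Sn²⁺/Sn couple is the cathode and Mn²⁺/Mn is the anode.
E°cell = −0.135 − (−1.185) = +1.050 V; balancing electrons gives n = 2.
ΔG° = −nFE°cell = −(2)(96485)(+1.050) J/mol = −203 kJ/mol.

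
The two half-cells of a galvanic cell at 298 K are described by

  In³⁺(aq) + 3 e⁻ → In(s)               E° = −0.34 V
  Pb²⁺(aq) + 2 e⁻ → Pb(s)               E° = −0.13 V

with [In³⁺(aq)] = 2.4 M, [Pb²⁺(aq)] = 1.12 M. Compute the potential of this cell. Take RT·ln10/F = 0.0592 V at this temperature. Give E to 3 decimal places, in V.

Since E°(Pb²⁺/Pb) > E°(In³⁺/In), Pb²⁺/Pb serves as the cathode.
E°cell = −0.13 − (−0.34) = +0.21 V, with n = 6 electrons transferred.
For the overall reaction 3 Pb²⁺(aq) + 2 In(s) → 3 Pb(s) + 2 In³⁺(aq), Q = [In³⁺(aq)]^2 / [Pb²⁺(aq)]^3 = 4.1, giving log Q = 0.613.
Applying E = E° − (RT ln10/nF)·log Q gives +0.21 − (0.0592/6)(0.613) = +0.204 V.

+0.204 V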